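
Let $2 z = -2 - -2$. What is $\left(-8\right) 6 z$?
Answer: $0$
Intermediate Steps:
$z = 0$ ($z = \frac{-2 - -2}{2} = \frac{-2 + 2}{2} = \frac{1}{2} \cdot 0 = 0$)
$\left(-8\right) 6 z = \left(-8\right) 6 \cdot 0 = \left(-48\right) 0 = 0$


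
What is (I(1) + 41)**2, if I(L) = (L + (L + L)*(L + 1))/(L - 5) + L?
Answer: 26569/16 ≈ 1660.6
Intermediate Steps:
I(L) = L + (L + 2*L*(1 + L))/(-5 + L) (I(L) = (L + (2*L)*(1 + L))/(-5 + L) + L = (L + 2*L*(1 + L))/(-5 + L) + L = L + (L + 2*L*(1 + L))/(-5 + L))
(I(1) + 41)**2 = (1*(-2 + 3*1)/(-5 + 1) + 41)**2 = (1*(-2 + 3)/(-4) + 41)**2 = (1*(-1/4)*1 + 41)**2 = (-1/4 + 41)**2 = (163/4)**2 = 26569/16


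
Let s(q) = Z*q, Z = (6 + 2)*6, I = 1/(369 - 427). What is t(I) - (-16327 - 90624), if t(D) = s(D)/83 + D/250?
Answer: 128715516417/1203500 ≈ 1.0695e+5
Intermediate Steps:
I = -1/58 (I = 1/(-58) = -1/58 ≈ -0.017241)
Z = 48 (Z = 8*6 = 48)
s(q) = 48*q
t(D) = 12083*D/20750 (t(D) = (48*D)/83 + D/250 = (48*D)*(1/83) + D*(1/250) = 48*D/83 + D/250 = 12083*D/20750)
t(I) - (-16327 - 90624) = (12083/20750)*(-1/58) - (-16327 - 90624) = -12083/1203500 - 1*(-106951) = -12083/1203500 + 106951 = 128715516417/1203500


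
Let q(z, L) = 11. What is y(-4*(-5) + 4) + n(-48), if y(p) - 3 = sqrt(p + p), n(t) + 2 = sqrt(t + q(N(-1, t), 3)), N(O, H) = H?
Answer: 1 + 4*sqrt(3) + I*sqrt(37) ≈ 7.9282 + 6.0828*I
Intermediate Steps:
n(t) = -2 + sqrt(11 + t) (n(t) = -2 + sqrt(t + 11) = -2 + sqrt(11 + t))
y(p) = 3 + sqrt(2)*sqrt(p) (y(p) = 3 + sqrt(p + p) = 3 + sqrt(2*p) = 3 + sqrt(2)*sqrt(p))
y(-4*(-5) + 4) + n(-48) = (3 + sqrt(2)*sqrt(-4*(-5) + 4)) + (-2 + sqrt(11 - 48)) = (3 + sqrt(2)*sqrt(20 + 4)) + (-2 + sqrt(-37)) = (3 + sqrt(2)*sqrt(24)) + (-2 + I*sqrt(37)) = (3 + sqrt(2)*(2*sqrt(6))) + (-2 + I*sqrt(37)) = (3 + 4*sqrt(3)) + (-2 + I*sqrt(37)) = 1 + 4*sqrt(3) + I*sqrt(37)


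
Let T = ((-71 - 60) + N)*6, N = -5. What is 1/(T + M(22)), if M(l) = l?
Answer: -1/794 ≈ -0.0012594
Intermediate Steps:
T = -816 (T = ((-71 - 60) - 5)*6 = (-131 - 5)*6 = -136*6 = -816)
1/(T + M(22)) = 1/(-816 + 22) = 1/(-794) = -1/794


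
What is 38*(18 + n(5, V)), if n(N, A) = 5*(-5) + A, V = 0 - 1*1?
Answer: -304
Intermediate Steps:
V = -1 (V = 0 - 1 = -1)
n(N, A) = -25 + A
38*(18 + n(5, V)) = 38*(18 + (-25 - 1)) = 38*(18 - 26) = 38*(-8) = -304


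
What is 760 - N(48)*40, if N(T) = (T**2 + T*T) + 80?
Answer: -186760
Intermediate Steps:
N(T) = 80 + 2*T**2 (N(T) = (T**2 + T**2) + 80 = 2*T**2 + 80 = 80 + 2*T**2)
760 - N(48)*40 = 760 - (80 + 2*48**2)*40 = 760 - (80 + 2*2304)*40 = 760 - (80 + 4608)*40 = 760 - 4688*40 = 760 - 1*187520 = 760 - 187520 = -186760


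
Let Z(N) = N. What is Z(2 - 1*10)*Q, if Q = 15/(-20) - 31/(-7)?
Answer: -206/7 ≈ -29.429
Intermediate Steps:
Q = 103/28 (Q = 15*(-1/20) - 31*(-1/7) = -3/4 + 31/7 = 103/28 ≈ 3.6786)
Z(2 - 1*10)*Q = (2 - 1*10)*(103/28) = (2 - 10)*(103/28) = -8*103/28 = -206/7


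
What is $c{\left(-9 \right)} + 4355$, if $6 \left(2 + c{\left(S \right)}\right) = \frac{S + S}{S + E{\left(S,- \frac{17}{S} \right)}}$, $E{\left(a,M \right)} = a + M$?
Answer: $\frac{631212}{145} \approx 4353.2$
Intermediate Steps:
$E{\left(a,M \right)} = M + a$
$c{\left(S \right)} = -2 + \frac{S}{3 \left(- \frac{17}{S} + 2 S\right)}$ ($c{\left(S \right)} = -2 + \frac{\left(S + S\right) \frac{1}{S + \left(- \frac{17}{S} + S\right)}}{6} = -2 + \frac{2 S \frac{1}{S + \left(S - \frac{17}{S}\right)}}{6} = -2 + \frac{2 S \frac{1}{- \frac{17}{S} + 2 S}}{6} = -2 + \frac{S}{3 \left(- \frac{17}{S} + 2 S\right)}$)
$c{\left(-9 \right)} + 4355 = \frac{102 - 11 \left(-9\right)^{2}}{3 \left(-17 + 2 \left(-9\right)^{2}\right)} + 4355 = \frac{102 - 891}{3 \left(-17 + 2 \cdot 81\right)} + 4355 = \frac{102 - 891}{3 \left(-17 + 162\right)} + 4355 = \frac{1}{3} \cdot \frac{1}{145} \left(-789\right) + 4355 = - \frac{263}{145} + 4355 = \frac{631212}{145}$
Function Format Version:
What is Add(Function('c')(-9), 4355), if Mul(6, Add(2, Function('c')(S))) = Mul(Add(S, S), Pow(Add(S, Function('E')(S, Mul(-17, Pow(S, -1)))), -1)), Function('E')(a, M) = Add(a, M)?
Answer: Rational(631212, 145) ≈ 4353.2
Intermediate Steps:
Function('E')(a, M) = Add(M, a)
Function('c')(S) = Add(-2, Mul(Rational(1, 3), S, Pow(Add(Mul(-17, Pow(S, -1)), Mul(2, S)), -1))) (Function('c')(S) = Add(-2, Mul(Rational(1, 6), Mul(Add(S, S), Pow(Add(S, Add(Mul(-17, Pow(S, -1)), S)), -1)))) = Add(-2, Mul(Rational(1, 6), Mul(Mul(2, S), Pow(Add(S, Add(S, Mul(-17, Pow(S, -1)))), -1)))) = Add(-2, Mul(Rational(1, 6), Mul(Mul(2, S), Pow(Add(Mul(-17, Pow(S, -1)), Mul(2, S)), -1)))) = Add(-2, Mul(Rational(1, 6), Mul(2, S, Pow(Add(Mul(-17, Pow(S, -1)), Mul(2, S)), -1)))) = Add(-2, Mul(Rational(1, 3), S, Pow(Add(Mul(-17, Pow(S, -1)), Mul(2, S)), -1))))
Add(Function('c')(-9), 4355) = Add(Mul(Rational(1, 3), Pow(Add(-17, Mul(2, Pow(-9, 2))), -1), Add(102, Mul(-11, Pow(-9, 2)))), 4355) = Add(Mul(Rational(1, 3), Pow(Add(-17, Mul(2, 81)), -1), Add(102, Mul(-11, 81))), 4355) = Add(Mul(Rational(1, 3), Pow(Add(-17, 162), -1), Add(102, -891)), 4355) = Add(Mul(Rational(1, 3), Pow(145, -1), -789), 4355) = Add(Mul(Rational(1, 3), Rational(1, 145), -789), 4355) = Add(Rational(-263, 145), 4355) = Rational(631212, 145)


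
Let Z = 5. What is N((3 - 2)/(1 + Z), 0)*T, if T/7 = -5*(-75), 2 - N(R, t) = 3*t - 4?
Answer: 15750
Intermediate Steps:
N(R, t) = 6 - 3*t (N(R, t) = 2 - (3*t - 4) = 2 - (-4 + 3*t) = 2 + (4 - 3*t) = 6 - 3*t)
T = 2625 (T = 7*(-5*(-75)) = 7*375 = 2625)
N((3 - 2)/(1 + Z), 0)*T = (6 - 3*0)*2625 = (6 + 0)*2625 = 6*2625 = 15750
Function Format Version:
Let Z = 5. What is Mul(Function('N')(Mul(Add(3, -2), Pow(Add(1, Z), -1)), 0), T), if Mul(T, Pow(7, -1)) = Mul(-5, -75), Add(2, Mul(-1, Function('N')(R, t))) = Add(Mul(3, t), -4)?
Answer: 15750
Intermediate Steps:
Function('N')(R, t) = Add(6, Mul(-3, t)) (Function('N')(R, t) = Add(2, Mul(-1, Add(Mul(3, t), -4))) = Add(2, Mul(-1, Add(-4, Mul(3, t)))) = Add(2, Add(4, Mul(-3, t))) = Add(6, Mul(-3, t)))
T = 2625 (T = Mul(7, Mul(-5, -75)) = Mul(7, 375) = 2625)
Mul(Function('N')(Mul(Add(3, -2), Pow(Add(1, Z), -1)), 0), T) = Mul(Add(6, Mul(-3, 0)), 2625) = Mul(Add(6, 0), 2625) = Mul(6, 2625) = 15750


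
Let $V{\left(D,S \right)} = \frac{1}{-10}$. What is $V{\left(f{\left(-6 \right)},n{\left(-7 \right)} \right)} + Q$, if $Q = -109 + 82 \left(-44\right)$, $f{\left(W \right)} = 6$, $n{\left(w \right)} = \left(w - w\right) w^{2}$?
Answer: $- \frac{37171}{10} \approx -3717.1$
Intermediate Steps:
$n{\left(w \right)} = 0$ ($n{\left(w \right)} = 0 w^{2} = 0$)
$V{\left(D,S \right)} = - \frac{1}{10}$
$Q = -3717$ ($Q = -109 - 3608 = -3717$)
$V{\left(f{\left(-6 \right)},n{\left(-7 \right)} \right)} + Q = - \frac{1}{10} - 3717 = - \frac{37171}{10}$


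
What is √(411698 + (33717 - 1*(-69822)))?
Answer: √515237 ≈ 717.80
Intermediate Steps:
√(411698 + (33717 - 1*(-69822))) = √(411698 + (33717 + 69822)) = √(411698 + 103539) = √515237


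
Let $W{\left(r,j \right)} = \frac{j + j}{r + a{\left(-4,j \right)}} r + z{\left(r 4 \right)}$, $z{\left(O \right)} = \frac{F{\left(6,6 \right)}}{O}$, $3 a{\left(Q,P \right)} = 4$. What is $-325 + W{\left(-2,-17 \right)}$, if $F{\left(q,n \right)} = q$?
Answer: $- \frac{1711}{4} \approx -427.75$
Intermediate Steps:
$a{\left(Q,P \right)} = \frac{4}{3}$ ($a{\left(Q,P \right)} = \frac{1}{3} \cdot 4 = \frac{4}{3}$)
$z{\left(O \right)} = \frac{6}{O}$
$W{\left(r,j \right)} = \frac{3}{2 r} + \frac{2 j r}{\frac{4}{3} + r}$ ($W{\left(r,j \right)} = \frac{j + j}{r + \frac{4}{3}} r + \frac{6}{r 4} = \frac{2 j}{\frac{4}{3} + r} r + \frac{6}{4 r} = \frac{2 j}{\frac{4}{3} + r} r + 6 \frac{1}{4 r} = \frac{2 j r}{\frac{4}{3} + r} + \frac{3}{2 r} = \frac{3}{2 r} + \frac{2 j r}{\frac{4}{3} + r}$)
$-325 + W{\left(-2,-17 \right)} = -325 + \frac{3 \left(4 - 2 \left(3 + 4 \left(-17\right) \left(-2\right)\right)\right)}{2 \left(-2\right) \left(4 + 3 \left(-2\right)\right)} = -325 + \frac{3}{2} \left(- \frac{1}{2}\right) \frac{1}{4 - 6} \left(4 - 2 \left(3 + 136\right)\right) = -325 + \frac{3}{2} \left(- \frac{1}{2}\right) \frac{1}{-2} \left(4 - 278\right) = -325 + \frac{3}{2} \left(- \frac{1}{2}\right) \left(- \frac{1}{2}\right) \left(4 - 278\right) = -325 + \frac{3}{2} \left(- \frac{1}{2}\right) \left(- \frac{1}{2}\right) \left(-274\right) = -325 - \frac{411}{4} = - \frac{1711}{4}$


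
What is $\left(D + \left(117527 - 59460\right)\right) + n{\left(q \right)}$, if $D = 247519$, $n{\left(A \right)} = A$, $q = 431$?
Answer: $306017$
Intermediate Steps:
$\left(D + \left(117527 - 59460\right)\right) + n{\left(q \right)} = \left(247519 + \left(117527 - 59460\right)\right) + 431 = \left(247519 + 58067\right) + 431 = 305586 + 431 = 306017$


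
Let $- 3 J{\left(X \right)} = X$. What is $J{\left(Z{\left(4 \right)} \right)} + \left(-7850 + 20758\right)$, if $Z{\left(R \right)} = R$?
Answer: $\frac{38720}{3} \approx 12907.0$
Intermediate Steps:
$J{\left(X \right)} = - \frac{X}{3}$
$J{\left(Z{\left(4 \right)} \right)} + \left(-7850 + 20758\right) = \left(- \frac{1}{3}\right) 4 + \left(-7850 + 20758\right) = - \frac{4}{3} + 12908 = \frac{38720}{3}$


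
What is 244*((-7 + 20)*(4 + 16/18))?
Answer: 139568/9 ≈ 15508.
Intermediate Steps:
244*((-7 + 20)*(4 + 16/18)) = 244*(13*(4 + 16*(1/18))) = 244*(13*(4 + 8/9)) = 244*(13*(44/9)) = 244*(572/9) = 139568/9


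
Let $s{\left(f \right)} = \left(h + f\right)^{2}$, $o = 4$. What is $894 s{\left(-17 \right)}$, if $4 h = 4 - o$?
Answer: $258366$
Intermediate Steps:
$h = 0$ ($h = \frac{4 - 4}{4} = \frac{1}{4} \cdot 0 = 0$)
$s{\left(f \right)} = f^{2}$ ($s{\left(f \right)} = \left(0 + f\right)^{2} = f^{2}$)
$894 s{\left(-17 \right)} = 894 \left(-17\right)^{2} = 894 \cdot 289 = 258366$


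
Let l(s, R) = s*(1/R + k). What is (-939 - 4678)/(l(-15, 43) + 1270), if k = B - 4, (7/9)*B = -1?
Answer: -1690717/406030 ≈ -4.1640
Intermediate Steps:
B = -9/7 (B = (9/7)*(-1) = -9/7 ≈ -1.2857)
k = -37/7 (k = -9/7 - 4 = -37/7 ≈ -5.2857)
l(s, R) = s*(-37/7 + 1/R) (l(s, R) = s*(1/R - 37/7) = s*(-37/7 + 1/R))
(-939 - 4678)/(l(-15, 43) + 1270) = (-939 - 4678)/((-37/7*(-15) - 15/43) + 1270) = -5617/((555/7 - 15*1/43) + 1270) = -5617/((555/7 - 15/43) + 1270) = -5617/(23760/301 + 1270) = -5617/406030/301 = -5617*301/406030 = -1690717/406030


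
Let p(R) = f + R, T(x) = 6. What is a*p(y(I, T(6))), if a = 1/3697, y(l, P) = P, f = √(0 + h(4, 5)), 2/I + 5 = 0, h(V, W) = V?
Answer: 8/3697 ≈ 0.0021639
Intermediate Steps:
I = -⅖ (I = 2/(-5 + 0) = 2/(-5) = 2*(-⅕) = -⅖ ≈ -0.40000)
f = 2 (f = √(0 + 4) = √4 = 2)
p(R) = 2 + R
a = 1/3697 ≈ 0.00027049
a*p(y(I, T(6))) = (2 + 6)/3697 = (1/3697)*8 = 8/3697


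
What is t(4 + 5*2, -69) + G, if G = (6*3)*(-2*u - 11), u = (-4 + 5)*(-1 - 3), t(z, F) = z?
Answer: -40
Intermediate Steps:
u = -4 (u = 1*(-4) = -4)
G = -54 (G = (6*3)*(-2*(-4) - 11) = 18*(8 - 11) = 18*(-3) = -54)
t(4 + 5*2, -69) + G = (4 + 5*2) - 54 = (4 + 10) - 54 = 14 - 54 = -40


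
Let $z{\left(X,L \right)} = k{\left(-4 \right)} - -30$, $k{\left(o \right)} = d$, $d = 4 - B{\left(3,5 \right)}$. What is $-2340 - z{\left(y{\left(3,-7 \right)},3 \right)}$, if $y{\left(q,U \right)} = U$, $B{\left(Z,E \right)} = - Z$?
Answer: $-2377$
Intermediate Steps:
$d = 7$ ($d = 4 - \left(-1\right) 3 = 4 - -3 = 4 + 3 = 7$)
$k{\left(o \right)} = 7$
$z{\left(X,L \right)} = 37$ ($z{\left(X,L \right)} = 7 - -30 = 7 + 30 = 37$)
$-2340 - z{\left(y{\left(3,-7 \right)},3 \right)} = -2340 - 37 = -2377$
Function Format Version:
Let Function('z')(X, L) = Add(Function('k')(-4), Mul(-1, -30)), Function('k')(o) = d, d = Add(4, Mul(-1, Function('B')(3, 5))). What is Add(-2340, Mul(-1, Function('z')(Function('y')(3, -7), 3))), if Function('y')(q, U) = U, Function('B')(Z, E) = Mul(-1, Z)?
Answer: -2377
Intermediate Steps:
d = 7 (d = Add(4, Mul(-1, Mul(-1, 3))) = Add(4, Mul(-1, -3)) = Add(4, 3) = 7)
Function('k')(o) = 7
Function('z')(X, L) = 37 (Function('z')(X, L) = Add(7, Mul(-1, -30)) = Add(7, 30) = 37)
Add(-2340, Mul(-1, Function('z')(Function('y')(3, -7), 3))) = Add(-2340, Mul(-1, 37)) = Add(-2340, -37) = -2377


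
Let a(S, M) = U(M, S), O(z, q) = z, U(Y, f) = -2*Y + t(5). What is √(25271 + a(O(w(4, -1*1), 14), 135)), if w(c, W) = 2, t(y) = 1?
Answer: 3*√2778 ≈ 158.12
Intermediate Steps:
U(Y, f) = 1 - 2*Y (U(Y, f) = -2*Y + 1 = 1 - 2*Y)
a(S, M) = 1 - 2*M
√(25271 + a(O(w(4, -1*1), 14), 135)) = √(25271 + (1 - 2*135)) = √(25271 + (1 - 270)) = √(25271 - 269) = √25002 = 3*√2778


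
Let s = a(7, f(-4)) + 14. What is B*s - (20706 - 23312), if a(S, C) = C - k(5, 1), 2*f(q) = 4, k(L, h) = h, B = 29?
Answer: 3041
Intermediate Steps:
f(q) = 2 (f(q) = (1/2)*4 = 2)
a(S, C) = -1 + C (a(S, C) = C - 1*1 = C - 1 = -1 + C)
s = 15 (s = (-1 + 2) + 14 = 1 + 14 = 15)
B*s - (20706 - 23312) = 29*15 - (20706 - 23312) = 435 - 1*(-2606) = 435 + 2606 = 3041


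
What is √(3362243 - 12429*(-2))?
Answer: √3387101 ≈ 1840.4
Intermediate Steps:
√(3362243 - 12429*(-2)) = √(3362243 - 1381*(-18)) = √(3362243 + 24858) = √3387101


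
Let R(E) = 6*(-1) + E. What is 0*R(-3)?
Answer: 0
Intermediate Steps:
R(E) = -6 + E
0*R(-3) = 0*(-6 - 3) = 0*(-9) = 0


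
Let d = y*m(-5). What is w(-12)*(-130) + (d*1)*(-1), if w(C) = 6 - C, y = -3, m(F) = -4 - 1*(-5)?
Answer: -2337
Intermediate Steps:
m(F) = 1 (m(F) = -4 + 5 = 1)
d = -3 (d = -3*1 = -3)
w(-12)*(-130) + (d*1)*(-1) = (6 - 1*(-12))*(-130) - 3*1*(-1) = (6 + 12)*(-130) - 3*(-1) = 18*(-130) + 3 = -2340 + 3 = -2337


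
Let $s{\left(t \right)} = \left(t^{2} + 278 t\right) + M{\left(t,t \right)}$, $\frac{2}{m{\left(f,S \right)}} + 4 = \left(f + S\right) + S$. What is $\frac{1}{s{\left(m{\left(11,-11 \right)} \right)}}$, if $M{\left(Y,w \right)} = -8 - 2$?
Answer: $- \frac{225}{10586} \approx -0.021254$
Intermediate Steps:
$M{\left(Y,w \right)} = -10$
$m{\left(f,S \right)} = \frac{2}{-4 + f + 2 S}$ ($m{\left(f,S \right)} = \frac{2}{-4 + \left(\left(f + S\right) + S\right)} = \frac{2}{-4 + \left(\left(S + f\right) + S\right)} = \frac{2}{-4 + \left(f + 2 S\right)} = \frac{2}{-4 + f + 2 S}$)
$s{\left(t \right)} = -10 + t^{2} + 278 t$ ($s{\left(t \right)} = \left(t^{2} + 278 t\right) - 10 = -10 + t^{2} + 278 t$)
$\frac{1}{s{\left(m{\left(11,-11 \right)} \right)}} = \frac{1}{-10 + \left(\frac{2}{-4 + 11 + 2 \left(-11\right)}\right)^{2} + 278 \frac{2}{-4 + 11 + 2 \left(-11\right)}} = \frac{1}{-10 + \left(\frac{2}{-4 + 11 - 22}\right)^{2} + 278 \frac{2}{-4 + 11 - 22}} = \frac{1}{-10 + \left(\frac{2}{-15}\right)^{2} + 278 \frac{2}{-15}} = \frac{1}{-10 + \left(2 \left(- \frac{1}{15}\right)\right)^{2} + 278 \cdot 2 \left(- \frac{1}{15}\right)} = \frac{1}{-10 + \left(- \frac{2}{15}\right)^{2} + 278 \left(- \frac{2}{15}\right)} = \frac{1}{-10 + \frac{4}{225} - \frac{556}{15}} = \frac{1}{- \frac{10586}{225}} = - \frac{225}{10586}$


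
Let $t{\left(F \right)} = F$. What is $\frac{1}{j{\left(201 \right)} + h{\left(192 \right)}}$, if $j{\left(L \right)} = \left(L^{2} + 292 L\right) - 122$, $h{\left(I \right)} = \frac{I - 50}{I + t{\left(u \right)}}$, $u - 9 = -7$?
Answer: $\frac{97}{9600258} \approx 1.0104 \cdot 10^{-5}$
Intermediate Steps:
$u = 2$ ($u = 9 - 7 = 2$)
$h{\left(I \right)} = \frac{-50 + I}{2 + I}$ ($h{\left(I \right)} = \frac{I - 50}{I + 2} = \frac{-50 + I}{2 + I}$)
$j{\left(L \right)} = -122 + L^{2} + 292 L$
$\frac{1}{j{\left(201 \right)} + h{\left(192 \right)}} = \frac{1}{\left(-122 + 201^{2} + 292 \cdot 201\right) + \frac{-50 + 192}{2 + 192}} = \frac{1}{\left(-122 + 40401 + 58692\right) + \frac{1}{194} \cdot 142} = \frac{1}{98971 + \frac{1}{194} \cdot 142} = \frac{1}{98971 + \frac{71}{97}} = \frac{1}{\frac{9600258}{97}} = \frac{97}{9600258}$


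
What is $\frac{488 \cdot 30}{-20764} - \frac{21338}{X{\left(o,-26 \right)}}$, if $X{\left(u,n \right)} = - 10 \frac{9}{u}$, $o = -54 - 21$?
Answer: $- \frac{276924875}{15573} \approx -17782.0$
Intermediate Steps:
$o = -75$
$X{\left(u,n \right)} = - \frac{90}{u}$
$\frac{488 \cdot 30}{-20764} - \frac{21338}{X{\left(o,-26 \right)}} = \frac{488 \cdot 30}{-20764} - \frac{21338}{\left(-90\right) \frac{1}{-75}} = 14640 \left(- \frac{1}{20764}\right) - \frac{21338}{\left(-90\right) \left(- \frac{1}{75}\right)} = - \frac{3660}{5191} - \frac{21338}{\frac{6}{5}} = - \frac{3660}{5191} - \frac{53345}{3} = - \frac{276924875}{15573}$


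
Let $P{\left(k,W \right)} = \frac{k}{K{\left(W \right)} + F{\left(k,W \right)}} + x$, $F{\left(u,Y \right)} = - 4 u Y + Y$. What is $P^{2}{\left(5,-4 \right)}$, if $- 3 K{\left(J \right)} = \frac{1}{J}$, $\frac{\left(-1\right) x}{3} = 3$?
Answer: $\frac{66536649}{833569} \approx 79.821$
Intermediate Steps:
$x = -9$ ($x = \left(-3\right) 3 = -9$)
$F{\left(u,Y \right)} = Y - 4 Y u$ ($F{\left(u,Y \right)} = - 4 Y u + Y = Y - 4 Y u$)
$K{\left(J \right)} = - \frac{1}{3 J}$
$P{\left(k,W \right)} = -9 + \frac{k}{- \frac{1}{3 W} + W \left(1 - 4 k\right)}$ ($P{\left(k,W \right)} = \frac{k}{- \frac{1}{3 W} + W \left(1 - 4 k\right)} - 9 = -9 + \frac{k}{- \frac{1}{3 W} + W \left(1 - 4 k\right)}$)
$P^{2}{\left(5,-4 \right)} = \left(\frac{3 \left(-3 - 4 \left(\left(-1\right) 5 - - 36 \left(-1 + 4 \cdot 5\right)\right)\right)}{1 + 3 \left(-4\right)^{2} \left(-1 + 4 \cdot 5\right)}\right)^{2} = \left(\frac{3 \left(-3 - 4 \left(-5 - - 36 \left(-1 + 20\right)\right)\right)}{1 + 3 \cdot 16 \left(-1 + 20\right)}\right)^{2} = \left(\frac{3 \left(-3 - 4 \left(-5 - \left(-36\right) 19\right)\right)}{1 + 3 \cdot 16 \cdot 19}\right)^{2} = \left(\frac{3 \left(-3 - 4 \left(-5 + 684\right)\right)}{1 + 912}\right)^{2} = \left(\frac{3 \left(-3 - 2716\right)}{913}\right)^{2} = \left(3 \cdot \frac{1}{913} \left(-3 - 2716\right)\right)^{2} = \left(3 \cdot \frac{1}{913} \left(-2719\right)\right)^{2} = \left(- \frac{8157}{913}\right)^{2} = \frac{66536649}{833569}$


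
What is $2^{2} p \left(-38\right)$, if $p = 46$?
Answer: $-6992$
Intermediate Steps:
$2^{2} p \left(-38\right) = 2^{2} \cdot 46 \left(-38\right) = 4 \cdot 46 \left(-38\right) = 184 \left(-38\right) = -6992$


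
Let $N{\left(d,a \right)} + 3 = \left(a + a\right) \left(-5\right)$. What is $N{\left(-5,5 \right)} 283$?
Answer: $-14999$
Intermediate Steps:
$N{\left(d,a \right)} = -3 - 10 a$ ($N{\left(d,a \right)} = -3 + \left(a + a\right) \left(-5\right) = -3 + 2 a \left(-5\right) = -3 - 10 a$)
$N{\left(-5,5 \right)} 283 = \left(-3 - 50\right) 283 = \left(-53\right) 283 = -14999$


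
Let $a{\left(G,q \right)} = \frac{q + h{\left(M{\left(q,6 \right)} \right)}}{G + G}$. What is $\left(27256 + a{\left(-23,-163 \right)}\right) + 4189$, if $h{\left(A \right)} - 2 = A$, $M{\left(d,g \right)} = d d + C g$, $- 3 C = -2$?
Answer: $\frac{710029}{23} \approx 30871.0$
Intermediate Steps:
$C = \frac{2}{3}$ ($C = \left(- \frac{1}{3}\right) \left(-2\right) = \frac{2}{3} \approx 0.66667$)
$M{\left(d,g \right)} = d^{2} + \frac{2 g}{3}$ ($M{\left(d,g \right)} = d d + \frac{2 g}{3} = d^{2} + \frac{2 g}{3}$)
$h{\left(A \right)} = 2 + A$
$a{\left(G,q \right)} = \frac{6 + q + q^{2}}{2 G}$ ($a{\left(G,q \right)} = \frac{q + \left(2 + \left(q^{2} + \frac{2}{3} \cdot 6\right)\right)}{G + G} = \frac{q + \left(2 + \left(q^{2} + 4\right)\right)}{2 G} = \left(q + \left(2 + \left(4 + q^{2}\right)\right)\right) \frac{1}{2 G} = \left(q + \left(6 + q^{2}\right)\right) \frac{1}{2 G} = \left(6 + q + q^{2}\right) \frac{1}{2 G} = \frac{6 + q + q^{2}}{2 G}$)
$\left(27256 + a{\left(-23,-163 \right)}\right) + 4189 = \left(27256 + \frac{6 - 163 + \left(-163\right)^{2}}{2 \left(-23\right)}\right) + 4189 = \left(27256 + \frac{1}{2} \left(- \frac{1}{23}\right) \left(6 - 163 + 26569\right)\right) + 4189 = \left(27256 + \frac{1}{2} \left(- \frac{1}{23}\right) 26412\right) + 4189 = \left(27256 - \frac{13206}{23}\right) + 4189 = \frac{613682}{23} + 4189 = \frac{710029}{23}$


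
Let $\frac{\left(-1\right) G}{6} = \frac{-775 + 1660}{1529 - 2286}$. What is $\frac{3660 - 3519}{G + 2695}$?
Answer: $\frac{106737}{2045425} \approx 0.052183$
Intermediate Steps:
$G = \frac{5310}{757}$ ($G = - 6 \frac{-775 + 1660}{1529 - 2286} = - 6 \frac{885}{-757} = - 6 \cdot 885 \left(- \frac{1}{757}\right) = \left(-6\right) \left(- \frac{885}{757}\right) = \frac{5310}{757} \approx 7.0145$)
$\frac{3660 - 3519}{G + 2695} = \frac{3660 - 3519}{\frac{5310}{757} + 2695} = \frac{141}{\frac{2045425}{757}} = 141 \cdot \frac{757}{2045425} = \frac{106737}{2045425}$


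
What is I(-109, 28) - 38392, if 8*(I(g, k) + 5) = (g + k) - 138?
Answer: -307395/8 ≈ -38424.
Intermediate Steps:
I(g, k) = -89/4 + g/8 + k/8 (I(g, k) = -5 + ((g + k) - 138)/8 = -5 + (-138 + g + k)/8 = -5 + (-69/4 + g/8 + k/8) = -89/4 + g/8 + k/8)
I(-109, 28) - 38392 = (-89/4 + (1/8)*(-109) + (1/8)*28) - 38392 = (-89/4 - 109/8 + 7/2) - 38392 = -259/8 - 38392 = -307395/8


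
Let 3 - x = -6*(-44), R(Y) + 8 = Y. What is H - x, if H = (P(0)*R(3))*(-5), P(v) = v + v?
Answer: 261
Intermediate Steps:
R(Y) = -8 + Y
P(v) = 2*v
x = -261 (x = 3 - (-6)*(-44) = 3 - 1*264 = 3 - 264 = -261)
H = 0 (H = ((2*0)*(-8 + 3))*(-5) = (0*(-5))*(-5) = 0*(-5) = 0)
H - x = 0 - 1*(-261) = 0 + 261 = 261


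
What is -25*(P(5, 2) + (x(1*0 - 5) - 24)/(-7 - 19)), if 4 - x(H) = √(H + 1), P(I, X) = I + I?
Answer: -3500/13 - 25*I/13 ≈ -269.23 - 1.9231*I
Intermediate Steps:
P(I, X) = 2*I
x(H) = 4 - √(1 + H) (x(H) = 4 - √(H + 1) = 4 - √(1 + H))
-25*(P(5, 2) + (x(1*0 - 5) - 24)/(-7 - 19)) = -25*(2*5 + ((4 - √(1 + (1*0 - 5))) - 24)/(-7 - 19)) = -25*(10 + ((4 - √(1 + (0 - 5))) - 24)/(-26)) = -25*(10 + ((4 - √(1 - 5)) - 24)*(-1/26)) = -25*(10 + ((4 - √(-4)) - 24)*(-1/26)) = -25*(10 + ((4 - 2*I) - 24)*(-1/26)) = -25*(10 + (-20 - 2*I)*(-1/26)) = -25*(10 + (10/13 + I/13)) = -25*(140/13 + I/13) = -3500/13 - 25*I/13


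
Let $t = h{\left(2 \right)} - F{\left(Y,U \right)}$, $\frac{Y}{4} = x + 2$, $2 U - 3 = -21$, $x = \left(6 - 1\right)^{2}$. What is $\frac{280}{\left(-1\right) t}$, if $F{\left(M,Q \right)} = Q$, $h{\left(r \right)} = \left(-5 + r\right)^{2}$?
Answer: $- \frac{140}{9} \approx -15.556$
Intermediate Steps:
$x = 25$ ($x = 5^{2} = 25$)
$U = -9$ ($U = \frac{3}{2} + \frac{1}{2} \left(-21\right) = \frac{3}{2} - \frac{21}{2} = -9$)
$Y = 108$ ($Y = 4 \left(25 + 2\right) = 4 \cdot 27 = 108$)
$t = 18$ ($t = \left(-5 + 2\right)^{2} - -9 = \left(-3\right)^{2} + 9 = 9 + 9 = 18$)
$\frac{280}{\left(-1\right) t} = \frac{280}{\left(-1\right) 18} = \frac{280}{-18} = 280 \left(- \frac{1}{18}\right) = - \frac{140}{9}$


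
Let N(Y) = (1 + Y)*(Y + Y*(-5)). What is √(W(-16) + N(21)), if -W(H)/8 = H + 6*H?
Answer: 2*I*√238 ≈ 30.854*I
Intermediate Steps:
W(H) = -56*H (W(H) = -8*(H + 6*H) = -56*H)
N(Y) = -4*Y*(1 + Y) (N(Y) = (1 + Y)*(Y - 5*Y) = (1 + Y)*(-4*Y) = -4*Y*(1 + Y))
√(W(-16) + N(21)) = √(-56*(-16) - 4*21*(1 + 21)) = √(896 - 4*21*22) = √(896 - 1848) = √(-952) = 2*I*√238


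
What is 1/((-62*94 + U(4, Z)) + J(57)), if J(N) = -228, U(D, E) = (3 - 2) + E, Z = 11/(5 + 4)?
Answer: -9/54484 ≈ -0.00016519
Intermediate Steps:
Z = 11/9 ≈ 1.2222
U(D, E) = 1 + E
1/((-62*94 + U(4, Z)) + J(57)) = 1/((-62*94 + (1 + 11/9)) - 228) = 1/((-5828 + 20/9) - 228) = 1/(-52432/9 - 228) = 1/(-54484/9) = -9/54484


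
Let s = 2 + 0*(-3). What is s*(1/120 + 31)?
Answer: 3721/60 ≈ 62.017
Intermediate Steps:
s = 2 (s = 2 + 0 = 2)
s*(1/120 + 31) = 2*(1/120 + 31) = 2*(3721/120) = 3721/60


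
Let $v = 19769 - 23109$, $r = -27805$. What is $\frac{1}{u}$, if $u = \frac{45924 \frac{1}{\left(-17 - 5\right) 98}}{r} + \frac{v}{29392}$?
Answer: $- \frac{59947580}{6766301} \approx -8.8597$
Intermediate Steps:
$v = -3340$
$u = - \frac{6766301}{59947580}$ ($u = \frac{45924 \frac{1}{\left(-17 - 5\right) 98}}{-27805} - \frac{3340}{29392} = \frac{45924}{\left(-22\right) 98} \left(- \frac{1}{27805}\right) - \frac{5}{44} = \frac{45924}{-2156} \left(- \frac{1}{27805}\right) - \frac{5}{44} = 45924 \left(- \frac{1}{2156}\right) \left(- \frac{1}{27805}\right) - \frac{5}{44} = \left(- \frac{11481}{539}\right) \left(- \frac{1}{27805}\right) - \frac{5}{44} = \frac{11481}{14986895} - \frac{5}{44} = - \frac{6766301}{59947580} \approx -0.11287$)
$\frac{1}{u} = \frac{1}{- \frac{6766301}{59947580}} = - \frac{59947580}{6766301}$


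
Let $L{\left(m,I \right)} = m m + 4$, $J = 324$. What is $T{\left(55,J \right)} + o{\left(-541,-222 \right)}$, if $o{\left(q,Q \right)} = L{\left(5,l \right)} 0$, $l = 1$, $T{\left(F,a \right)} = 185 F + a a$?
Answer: $115151$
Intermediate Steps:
$T{\left(F,a \right)} = a^{2} + 185 F$ ($T{\left(F,a \right)} = 185 F + a^{2} = a^{2} + 185 F$)
$L{\left(m,I \right)} = 4 + m^{2}$ ($L{\left(m,I \right)} = m^{2} + 4 = 4 + m^{2}$)
$o{\left(q,Q \right)} = 0$ ($o{\left(q,Q \right)} = \left(4 + 5^{2}\right) 0 = \left(4 + 25\right) 0 = 29 \cdot 0 = 0$)
$T{\left(55,J \right)} + o{\left(-541,-222 \right)} = \left(324^{2} + 185 \cdot 55\right) + 0 = \left(104976 + 10175\right) + 0 = 115151 + 0 = 115151$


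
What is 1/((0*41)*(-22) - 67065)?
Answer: -1/67065 ≈ -1.4911e-5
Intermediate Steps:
1/((0*41)*(-22) - 67065) = 1/(0*(-22) - 67065) = 1/(0 - 67065) = 1/(-67065) = -1/67065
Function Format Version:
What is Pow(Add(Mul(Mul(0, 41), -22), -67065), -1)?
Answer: Rational(-1, 67065) ≈ -1.4911e-5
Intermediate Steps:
Pow(Add(Mul(Mul(0, 41), -22), -67065), -1) = Pow(Add(Mul(0, -22), -67065), -1) = Pow(Add(0, -67065), -1) = Pow(-67065, -1) = Rational(-1, 67065)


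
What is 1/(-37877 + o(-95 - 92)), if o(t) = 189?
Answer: -1/37688 ≈ -2.6534e-5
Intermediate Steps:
1/(-37877 + o(-95 - 92)) = 1/(-37877 + 189) = 1/(-37688) = -1/37688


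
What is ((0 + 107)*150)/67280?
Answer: 1605/6728 ≈ 0.23856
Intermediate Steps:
((0 + 107)*150)/67280 = (107*150)*(1/67280) = 16050*(1/67280) = 1605/6728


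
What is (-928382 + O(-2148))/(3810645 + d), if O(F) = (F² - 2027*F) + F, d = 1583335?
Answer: 803737/539398 ≈ 1.4901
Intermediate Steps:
O(F) = F² - 2026*F
(-928382 + O(-2148))/(3810645 + d) = (-928382 - 2148*(-2026 - 2148))/(3810645 + 1583335) = (-928382 - 2148*(-4174))/5393980 = (-928382 + 8965752)*(1/5393980) = 8037370*(1/5393980) = 803737/539398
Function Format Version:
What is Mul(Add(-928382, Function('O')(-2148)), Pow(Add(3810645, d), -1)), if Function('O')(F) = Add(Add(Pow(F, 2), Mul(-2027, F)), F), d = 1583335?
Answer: Rational(803737, 539398) ≈ 1.4901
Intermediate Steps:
Function('O')(F) = Add(Pow(F, 2), Mul(-2026, F))
Mul(Add(-928382, Function('O')(-2148)), Pow(Add(3810645, d), -1)) = Mul(Add(-928382, Mul(-2148, Add(-2026, -2148))), Pow(Add(3810645, 1583335), -1)) = Mul(Add(-928382, Mul(-2148, -4174)), Pow(5393980, -1)) = Mul(Add(-928382, 8965752), Rational(1, 5393980)) = Mul(8037370, Rational(1, 5393980)) = Rational(803737, 539398)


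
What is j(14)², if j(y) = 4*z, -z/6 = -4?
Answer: 9216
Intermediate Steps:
z = 24 (z = -6*(-4) = 24)
j(y) = 96 (j(y) = 4*24 = 96)
j(14)² = 96² = 9216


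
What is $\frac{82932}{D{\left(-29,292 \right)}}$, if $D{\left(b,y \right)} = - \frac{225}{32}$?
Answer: $- \frac{884608}{75} \approx -11795.0$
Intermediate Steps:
$D{\left(b,y \right)} = - \frac{225}{32}$ ($D{\left(b,y \right)} = \left(-225\right) \frac{1}{32} = - \frac{225}{32}$)
$\frac{82932}{D{\left(-29,292 \right)}} = \frac{82932}{- \frac{225}{32}} = 82932 \left(- \frac{32}{225}\right) = - \frac{884608}{75}$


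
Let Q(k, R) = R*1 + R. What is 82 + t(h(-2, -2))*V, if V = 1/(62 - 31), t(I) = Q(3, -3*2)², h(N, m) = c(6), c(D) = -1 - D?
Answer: 2686/31 ≈ 86.645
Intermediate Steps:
h(N, m) = -7 (h(N, m) = -1 - 1*6 = -1 - 6 = -7)
Q(k, R) = 2*R (Q(k, R) = R + R = 2*R)
t(I) = 144 (t(I) = (2*(-3*2))² = (2*(-6))² = (-12)² = 144)
V = 1/31 ≈ 0.032258
82 + t(h(-2, -2))*V = 82 + 144*(1/31) = 82 + 144/31 = 2686/31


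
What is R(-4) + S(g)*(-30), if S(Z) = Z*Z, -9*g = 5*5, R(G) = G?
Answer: -6358/27 ≈ -235.48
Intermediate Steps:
g = -25/9 (g = -5*5/9 = -⅑*25 = -25/9 ≈ -2.7778)
S(Z) = Z²
R(-4) + S(g)*(-30) = -4 + (-25/9)²*(-30) = -4 + (625/81)*(-30) = -4 - 6250/27 = -6358/27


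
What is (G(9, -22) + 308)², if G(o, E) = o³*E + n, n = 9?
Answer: 247149841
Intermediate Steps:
G(o, E) = 9 + E*o³ (G(o, E) = o³*E + 9 = E*o³ + 9 = 9 + E*o³)
(G(9, -22) + 308)² = ((9 - 22*9³) + 308)² = ((9 - 22*729) + 308)² = ((9 - 16038) + 308)² = (-16029 + 308)² = (-15721)² = 247149841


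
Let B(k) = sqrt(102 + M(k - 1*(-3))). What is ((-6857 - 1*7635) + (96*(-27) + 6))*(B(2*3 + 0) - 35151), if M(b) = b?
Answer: 600308778 - 17078*sqrt(111) ≈ 6.0013e+8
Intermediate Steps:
B(k) = sqrt(105 + k) (B(k) = sqrt(102 + (k - 1*(-3))) = sqrt(102 + (k + 3)) = sqrt(102 + (3 + k)) = sqrt(105 + k))
((-6857 - 1*7635) + (96*(-27) + 6))*(B(2*3 + 0) - 35151) = ((-6857 - 1*7635) + (96*(-27) + 6))*(sqrt(105 + (2*3 + 0)) - 35151) = ((-6857 - 7635) + (-2592 + 6))*(sqrt(105 + (6 + 0)) - 35151) = (-14492 - 2586)*(sqrt(105 + 6) - 35151) = -17078*(sqrt(111) - 35151) = -17078*(-35151 + sqrt(111)) = 600308778 - 17078*sqrt(111)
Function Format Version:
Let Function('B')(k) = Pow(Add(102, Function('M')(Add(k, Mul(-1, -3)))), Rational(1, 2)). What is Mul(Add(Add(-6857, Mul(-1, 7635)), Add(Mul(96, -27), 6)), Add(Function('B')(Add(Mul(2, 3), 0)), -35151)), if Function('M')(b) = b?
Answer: Add(600308778, Mul(-17078, Pow(111, Rational(1, 2)))) ≈ 6.0013e+8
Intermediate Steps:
Function('B')(k) = Pow(Add(105, k), Rational(1, 2)) (Function('B')(k) = Pow(Add(102, Add(k, Mul(-1, -3))), Rational(1, 2)) = Pow(Add(102, Add(k, 3)), Rational(1, 2)) = Pow(Add(102, Add(3, k)), Rational(1, 2)) = Pow(Add(105, k), Rational(1, 2)))
Mul(Add(Add(-6857, Mul(-1, 7635)), Add(Mul(96, -27), 6)), Add(Function('B')(Add(Mul(2, 3), 0)), -35151)) = Mul(Add(Add(-6857, Mul(-1, 7635)), Add(Mul(96, -27), 6)), Add(Pow(Add(105, Add(Mul(2, 3), 0)), Rational(1, 2)), -35151)) = Mul(Add(Add(-6857, -7635), Add(-2592, 6)), Add(Pow(Add(105, Add(6, 0)), Rational(1, 2)), -35151)) = Mul(Add(-14492, -2586), Add(Pow(Add(105, 6), Rational(1, 2)), -35151)) = Mul(-17078, Add(Pow(111, Rational(1, 2)), -35151)) = Mul(-17078, Add(-35151, Pow(111, Rational(1, 2)))) = Add(600308778, Mul(-17078, Pow(111, Rational(1, 2))))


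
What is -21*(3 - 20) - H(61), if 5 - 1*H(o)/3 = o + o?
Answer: 708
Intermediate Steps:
H(o) = 15 - 6*o (H(o) = 15 - 3*(o + o) = 15 - 6*o)
-21*(3 - 20) - H(61) = -21*(3 - 20) - (15 - 6*61) = -21*(-17) - (15 - 366) = 357 - 1*(-351) = 357 + 351 = 708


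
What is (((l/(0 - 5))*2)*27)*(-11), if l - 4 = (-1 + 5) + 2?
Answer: 1188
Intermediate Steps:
l = 10 (l = 4 + ((-1 + 5) + 2) = 4 + (4 + 2) = 4 + 6 = 10)
(((l/(0 - 5))*2)*27)*(-11) = (((10/(0 - 5))*2)*27)*(-11) = (((10/(-5))*2)*27)*(-11) = (((10*(-⅕))*2)*27)*(-11) = (-2*2*27)*(-11) = -4*27*(-11) = -108*(-11) = 1188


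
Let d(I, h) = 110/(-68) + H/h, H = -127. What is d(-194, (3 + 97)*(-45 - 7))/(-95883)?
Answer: 46947/2825352400 ≈ 1.6616e-5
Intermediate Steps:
d(I, h) = -55/34 - 127/h (d(I, h) = 110/(-68) - 127/h = 110*(-1/68) - 127/h = -55/34 - 127/h)
d(-194, (3 + 97)*(-45 - 7))/(-95883) = (-55/34 - 127*1/((-45 - 7)*(3 + 97)))/(-95883) = (-55/34 - 127/(100*(-52)))*(-1/95883) = (-55/34 - 127/(-5200))*(-1/95883) = (-55/34 - 127*(-1/5200))*(-1/95883) = (-55/34 + 127/5200)*(-1/95883) = -140841/88400*(-1/95883) = 46947/2825352400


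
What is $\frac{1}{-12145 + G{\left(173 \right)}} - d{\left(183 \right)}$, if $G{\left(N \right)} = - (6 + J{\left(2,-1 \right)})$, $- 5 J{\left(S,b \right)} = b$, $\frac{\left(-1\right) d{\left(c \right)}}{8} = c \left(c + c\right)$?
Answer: $\frac{32554522939}{60756} \approx 5.3582 \cdot 10^{5}$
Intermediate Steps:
$d{\left(c \right)} = - 16 c^{2}$ ($d{\left(c \right)} = - 8 c \left(c + c\right) = - 8 c 2 c = - 8 \cdot 2 c^{2} = - 16 c^{2}$)
$J{\left(S,b \right)} = - \frac{b}{5}$
$G{\left(N \right)} = - \frac{31}{5}$ ($G{\left(N \right)} = - (6 - - \frac{1}{5}) = - (6 + \frac{1}{5}) = \left(-1\right) \frac{31}{5} = - \frac{31}{5}$)
$\frac{1}{-12145 + G{\left(173 \right)}} - d{\left(183 \right)} = \frac{1}{-12145 - \frac{31}{5}} - - 16 \cdot 183^{2} = \frac{1}{- \frac{60756}{5}} - \left(-16\right) 33489 = - \frac{5}{60756} - -535824 = - \frac{5}{60756} + 535824 = \frac{32554522939}{60756}$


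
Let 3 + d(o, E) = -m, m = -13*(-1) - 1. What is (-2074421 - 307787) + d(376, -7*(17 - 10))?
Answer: -2382223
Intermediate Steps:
m = 12 (m = 13 - 1 = 12)
d(o, E) = -15 (d(o, E) = -3 - 1*12 = -3 - 12 = -15)
(-2074421 - 307787) + d(376, -7*(17 - 10)) = (-2074421 - 307787) - 15 = -2382208 - 15 = -2382223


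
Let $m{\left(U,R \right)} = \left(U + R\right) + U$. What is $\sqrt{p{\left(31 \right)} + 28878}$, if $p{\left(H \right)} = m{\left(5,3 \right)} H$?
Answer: $\sqrt{29281} \approx 171.12$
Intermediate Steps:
$m{\left(U,R \right)} = R + 2 U$ ($m{\left(U,R \right)} = \left(R + U\right) + U = R + 2 U$)
$p{\left(H \right)} = 13 H$ ($p{\left(H \right)} = \left(3 + 2 \cdot 5\right) H = \left(3 + 10\right) H = 13 H$)
$\sqrt{p{\left(31 \right)} + 28878} = \sqrt{13 \cdot 31 + 28878} = \sqrt{403 + 28878} = \sqrt{29281}$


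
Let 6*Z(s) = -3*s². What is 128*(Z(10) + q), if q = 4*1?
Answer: -5888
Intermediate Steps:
Z(s) = -s²/2 (Z(s) = (-3*s²)/6 = -s²/2)
q = 4
128*(Z(10) + q) = 128*(-½*10² + 4) = 128*(-½*100 + 4) = 128*(-50 + 4) = 128*(-46) = -5888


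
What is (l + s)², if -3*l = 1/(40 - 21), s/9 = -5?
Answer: 6584356/3249 ≈ 2026.6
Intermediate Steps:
s = -45 (s = 9*(-5) = -45)
l = -1/57 (l = -1/(3*(40 - 21)) = -⅓/19 = -⅓*1/19 = -1/57 ≈ -0.017544)
(l + s)² = (-1/57 - 45)² = (-2566/57)² = 6584356/3249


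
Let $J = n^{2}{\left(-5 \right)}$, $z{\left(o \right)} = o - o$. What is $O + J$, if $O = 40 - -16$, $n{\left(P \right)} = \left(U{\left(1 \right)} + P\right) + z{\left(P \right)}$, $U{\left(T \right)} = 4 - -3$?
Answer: $60$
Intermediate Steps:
$z{\left(o \right)} = 0$
$U{\left(T \right)} = 7$ ($U{\left(T \right)} = 4 + 3 = 7$)
$n{\left(P \right)} = 7 + P$ ($n{\left(P \right)} = \left(7 + P\right) + 0 = 7 + P$)
$O = 56$ ($O = 40 + 16 = 56$)
$J = 4$ ($J = \left(7 - 5\right)^{2} = 2^{2} = 4$)
$O + J = 56 + 4 = 60$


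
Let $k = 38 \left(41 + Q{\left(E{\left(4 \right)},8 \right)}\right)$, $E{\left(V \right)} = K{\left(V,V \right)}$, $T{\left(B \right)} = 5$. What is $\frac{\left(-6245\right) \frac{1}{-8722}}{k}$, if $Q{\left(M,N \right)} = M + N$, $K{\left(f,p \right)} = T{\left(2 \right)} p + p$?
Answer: $\frac{6245}{24194828} \approx 0.00025811$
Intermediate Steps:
$K{\left(f,p \right)} = 6 p$ ($K{\left(f,p \right)} = 5 p + p = 6 p$)
$E{\left(V \right)} = 6 V$
$k = 2774$ ($k = 38 \left(41 + \left(6 \cdot 4 + 8\right)\right) = 38 \left(41 + \left(24 + 8\right)\right) = 38 \left(41 + 32\right) = 38 \cdot 73 = 2774$)
$\frac{\left(-6245\right) \frac{1}{-8722}}{k} = \frac{\left(-6245\right) \frac{1}{-8722}}{2774} = \left(-6245\right) \left(- \frac{1}{8722}\right) \frac{1}{2774} = \frac{6245}{8722} \cdot \frac{1}{2774} = \frac{6245}{24194828}$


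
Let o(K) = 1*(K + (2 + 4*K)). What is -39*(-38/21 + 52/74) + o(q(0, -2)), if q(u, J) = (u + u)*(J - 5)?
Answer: 11698/259 ≈ 45.166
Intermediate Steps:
q(u, J) = 2*u*(-5 + J) (q(u, J) = (2*u)*(-5 + J) = 2*u*(-5 + J))
o(K) = 2 + 5*K (o(K) = 1*(2 + 5*K) = 2 + 5*K)
-39*(-38/21 + 52/74) + o(q(0, -2)) = -39*(-38/21 + 52/74) + (2 + 5*(2*0*(-5 - 2))) = -39*(-38*1/21 + 52*(1/74)) + (2 + 5*(2*0*(-7))) = -39*(-38/21 + 26/37) + (2 + 5*0) = -39*(-860/777) + (2 + 0) = 11180/259 + 2 = 11698/259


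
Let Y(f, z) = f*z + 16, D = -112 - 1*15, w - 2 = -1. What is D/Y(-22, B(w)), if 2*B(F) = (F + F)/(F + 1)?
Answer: -127/5 ≈ -25.400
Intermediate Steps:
w = 1 (w = 2 - 1 = 1)
B(F) = F/(1 + F) (B(F) = ((F + F)/(F + 1))/2 = ((2*F)/(1 + F))/2 = (2*F/(1 + F))/2 = F/(1 + F))
D = -127 (D = -112 - 15 = -127)
Y(f, z) = 16 + f*z
D/Y(-22, B(w)) = -127/(16 - 22/(1 + 1)) = -127/(16 - 22/2) = -127/(16 - 22*½) = -127/(16 - 11) = -127/5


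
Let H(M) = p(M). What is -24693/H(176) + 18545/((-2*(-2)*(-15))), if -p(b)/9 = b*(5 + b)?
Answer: -9843415/31856 ≈ -309.00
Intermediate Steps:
p(b) = -9*b*(5 + b)
H(M) = -9*M*(5 + M)
-24693/H(176) + 18545/((-2*(-2)*(-15))) = -24693*(-1/(1584*(5 + 176))) + 18545/((-2*(-2)*(-15))) = -24693/((-9*176*181)) + 18545/((4*(-15))) = -24693/(-286704) + 18545/(-60) = -24693*(-1/286704) + 18545*(-1/60) = 8231/95568 - 3709/12 = -9843415/31856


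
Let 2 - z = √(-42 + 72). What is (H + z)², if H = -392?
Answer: (390 + √30)² ≈ 1.5640e+5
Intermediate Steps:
z = 2 - √30 (z = 2 - √(-42 + 72) = 2 - √30 ≈ -3.4772)
(H + z)² = (-392 + (2 - √30))² = (-390 - √30)²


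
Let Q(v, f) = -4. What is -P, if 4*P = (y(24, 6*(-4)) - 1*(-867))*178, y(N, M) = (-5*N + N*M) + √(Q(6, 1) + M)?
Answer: -15219/2 - 89*I*√7 ≈ -7609.5 - 235.47*I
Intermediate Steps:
y(N, M) = √(-4 + M) - 5*N + M*N (y(N, M) = (-5*N + N*M) + √(-4 + M) = (-5*N + M*N) + √(-4 + M) = √(-4 + M) - 5*N + M*N)
P = 15219/2 + 89*I*√7 (P = (((√(-4 + 6*(-4)) - 5*24 + (6*(-4))*24) - 1*(-867))*178)/4 = (((√(-4 - 24) - 120 - 24*24) + 867)*178)/4 = (((√(-28) - 120 - 576) + 867)*178)/4 = (((2*I*√7 - 120 - 576) + 867)*178)/4 = (((-696 + 2*I*√7) + 867)*178)/4 = ((171 + 2*I*√7)*178)/4 = (30438 + 356*I*√7)/4 = 15219/2 + 89*I*√7 ≈ 7609.5 + 235.47*I)
-P = -(15219/2 + 89*I*√7) = -15219/2 - 89*I*√7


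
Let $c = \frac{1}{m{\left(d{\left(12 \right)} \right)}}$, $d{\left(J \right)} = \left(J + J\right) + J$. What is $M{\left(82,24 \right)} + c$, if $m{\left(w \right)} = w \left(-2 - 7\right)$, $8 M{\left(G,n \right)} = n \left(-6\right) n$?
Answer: $- \frac{139969}{324} \approx -432.0$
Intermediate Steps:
$d{\left(J \right)} = 3 J$ ($d{\left(J \right)} = 2 J + J = 3 J$)
$M{\left(G,n \right)} = - \frac{3 n^{2}}{4}$ ($M{\left(G,n \right)} = \frac{n \left(-6\right) n}{8} = \frac{- 6 n n}{8} = \frac{\left(-6\right) n^{2}}{8} = - \frac{3 n^{2}}{4}$)
$m{\left(w \right)} = - 9 w$ ($m{\left(w \right)} = w \left(-9\right) = - 9 w$)
$c = - \frac{1}{324}$ ($c = \frac{1}{\left(-9\right) 3 \cdot 12} = \frac{1}{\left(-9\right) 36} = \frac{1}{-324} = - \frac{1}{324} \approx -0.0030864$)
$M{\left(82,24 \right)} + c = - \frac{3 \cdot 24^{2}}{4} - \frac{1}{324} = \left(- \frac{3}{4}\right) 576 - \frac{1}{324} = -432 - \frac{1}{324} = - \frac{139969}{324}$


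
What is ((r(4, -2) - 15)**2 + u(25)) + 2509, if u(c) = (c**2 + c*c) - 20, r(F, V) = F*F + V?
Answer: 3740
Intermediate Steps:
r(F, V) = V + F**2 (r(F, V) = F**2 + V = V + F**2)
u(c) = -20 + 2*c**2 (u(c) = (c**2 + c**2) - 20 = 2*c**2 - 20 = -20 + 2*c**2)
((r(4, -2) - 15)**2 + u(25)) + 2509 = (((-2 + 4**2) - 15)**2 + (-20 + 2*25**2)) + 2509 = (((-2 + 16) - 15)**2 + (-20 + 2*625)) + 2509 = ((14 - 15)**2 + (-20 + 1250)) + 2509 = ((-1)**2 + 1230) + 2509 = (1 + 1230) + 2509 = 1231 + 2509 = 3740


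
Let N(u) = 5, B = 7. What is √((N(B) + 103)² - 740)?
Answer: 2*√2731 ≈ 104.52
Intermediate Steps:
√((N(B) + 103)² - 740) = √((5 + 103)² - 740) = √(108² - 740) = √(11664 - 740) = √10924 = 2*√2731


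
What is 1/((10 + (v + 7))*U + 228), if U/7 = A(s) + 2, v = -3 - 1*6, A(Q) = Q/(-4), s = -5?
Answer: 1/410 ≈ 0.0024390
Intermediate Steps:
A(Q) = -Q/4 (A(Q) = Q*(-1/4) = -Q/4)
v = -9 (v = -3 - 6 = -9)
U = 91/4 (U = 7*(-1/4*(-5) + 2) = 7*(5/4 + 2) = 7*(13/4) = 91/4 ≈ 22.750)
1/((10 + (v + 7))*U + 228) = 1/((10 + (-9 + 7))*(91/4) + 228) = 1/((10 - 2)*(91/4) + 228) = 1/(8*(91/4) + 228) = 1/(182 + 228) = 1/410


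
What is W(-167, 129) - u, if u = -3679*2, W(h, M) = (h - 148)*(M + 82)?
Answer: -59107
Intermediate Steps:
W(h, M) = (-148 + h)*(82 + M)
u = -7358
W(-167, 129) - u = (-12136 - 148*129 + 82*(-167) + 129*(-167)) - 1*(-7358) = (-12136 - 19092 - 13694 - 21543) + 7358 = -66465 + 7358 = -59107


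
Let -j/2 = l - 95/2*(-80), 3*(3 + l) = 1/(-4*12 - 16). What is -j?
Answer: 729023/96 ≈ 7594.0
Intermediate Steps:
l = -577/192 (l = -3 + 1/(3*(-4*12 - 16)) = -3 + 1/(3*(-48 - 16)) = -3 + (⅓)/(-64) = -3 + (⅓)*(-1/64) = -3 - 1/192 = -577/192 ≈ -3.0052)
j = -729023/96 (j = -2*(-577/192 - 95/2*(-80)) = -2*(-577/192 + 3800) = -2*729023/192 = -729023/96 ≈ -7594.0)
-j = -1*(-729023/96) = 729023/96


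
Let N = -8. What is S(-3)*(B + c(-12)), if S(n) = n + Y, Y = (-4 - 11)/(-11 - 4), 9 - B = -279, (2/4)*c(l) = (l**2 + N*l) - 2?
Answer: -1528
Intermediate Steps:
c(l) = -4 - 16*l + 2*l**2 (c(l) = 2*((l**2 - 8*l) - 2) = 2*(-2 + l**2 - 8*l) = -4 - 16*l + 2*l**2)
B = 288 (B = 9 - 1*(-279) = 9 + 279 = 288)
Y = 1 (Y = -15/(-15) = -15*(-1/15) = 1)
S(n) = 1 + n (S(n) = n + 1 = 1 + n)
S(-3)*(B + c(-12)) = (1 - 3)*(288 + (-4 - 16*(-12) + 2*(-12)**2)) = -2*(288 + (-4 + 192 + 2*144)) = -2*(288 + (-4 + 192 + 288)) = -2*(288 + 476) = -2*764 = -1528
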